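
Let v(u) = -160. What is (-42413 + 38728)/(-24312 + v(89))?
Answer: 3685/24472 ≈ 0.15058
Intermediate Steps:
(-42413 + 38728)/(-24312 + v(89)) = (-42413 + 38728)/(-24312 - 160) = -3685/(-24472) = -3685*(-1/24472) = 3685/24472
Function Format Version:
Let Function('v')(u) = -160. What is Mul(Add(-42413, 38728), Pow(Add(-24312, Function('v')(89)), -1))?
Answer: Rational(3685, 24472) ≈ 0.15058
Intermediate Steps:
Mul(Add(-42413, 38728), Pow(Add(-24312, Function('v')(89)), -1)) = Mul(Add(-42413, 38728), Pow(Add(-24312, -160), -1)) = Mul(-3685, Pow(-24472, -1)) = Mul(-3685, Rational(-1, 24472)) = Rational(3685, 24472)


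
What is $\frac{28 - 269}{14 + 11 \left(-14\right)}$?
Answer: $\frac{241}{140} \approx 1.7214$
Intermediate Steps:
$\frac{28 - 269}{14 + 11 \left(-14\right)} = - \frac{241}{14 - 154} = - \frac{241}{-140} = \left(-241\right) \left(- \frac{1}{140}\right) = \frac{241}{140}$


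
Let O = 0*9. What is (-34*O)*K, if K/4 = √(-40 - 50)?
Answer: 0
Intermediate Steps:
K = 12*I*√10 (K = 4*√(-40 - 50) = 4*√(-90) = 4*(3*I*√10) = 12*I*√10 ≈ 37.947*I)
O = 0
(-34*O)*K = (-34*0)*(12*I*√10) = 0*(12*I*√10) = 0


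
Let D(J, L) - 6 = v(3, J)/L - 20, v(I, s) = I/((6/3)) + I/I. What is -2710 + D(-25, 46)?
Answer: -250603/92 ≈ -2723.9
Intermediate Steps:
v(I, s) = 1 + I/2 (v(I, s) = I/((6*(⅓))) + 1 = I/2 + 1 = 1 + I/2)
D(J, L) = -14 + 5/(2*L) (D(J, L) = 6 + ((1 + (½)*3)/L - 20) = 6 + ((1 + 3/2)/L - 20) = 6 + (5/(2*L) - 20) = 6 + (-20 + 5/(2*L)) = -14 + 5/(2*L))
-2710 + D(-25, 46) = -2710 + (-14 + (5/2)/46) = -2710 + (-14 + (5/2)*(1/46)) = -2710 + (-14 + 5/92) = -2710 - 1283/92 = -250603/92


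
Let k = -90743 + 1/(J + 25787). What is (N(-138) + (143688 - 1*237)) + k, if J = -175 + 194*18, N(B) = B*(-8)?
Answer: 1566144449/29104 ≈ 53812.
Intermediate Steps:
N(B) = -8*B
J = 3317 (J = -175 + 3492 = 3317)
k = -2640984271/29104 (k = -90743 + 1/(3317 + 25787) = -90743 + 1/29104 = -2640984271/29104 ≈ -90743.)
(N(-138) + (143688 - 1*237)) + k = (-8*(-138) + (143688 - 1*237)) - 2640984271/29104 = (1104 + (143688 - 237)) - 2640984271/29104 = (1104 + 143451) - 2640984271/29104 = 144555 - 2640984271/29104 = 1566144449/29104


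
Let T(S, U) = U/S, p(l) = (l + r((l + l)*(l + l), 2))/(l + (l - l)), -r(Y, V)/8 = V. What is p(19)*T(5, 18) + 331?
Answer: 31499/95 ≈ 331.57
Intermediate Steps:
r(Y, V) = -8*V
p(l) = (-16 + l)/l (p(l) = (l - 8*2)/(l + (l - l)) = (l - 16)/(l + 0) = (-16 + l)/l)
p(19)*T(5, 18) + 331 = ((-16 + 19)/19)*(18/5) + 331 = ((1/19)*3)*(18*(1/5)) + 331 = (3/19)*(18/5) + 331 = 54/95 + 331 = 31499/95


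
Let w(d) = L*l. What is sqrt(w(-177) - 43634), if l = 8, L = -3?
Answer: I*sqrt(43658) ≈ 208.95*I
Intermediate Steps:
w(d) = -24 (w(d) = -3*8 = -24)
sqrt(w(-177) - 43634) = sqrt(-24 - 43634) = sqrt(-43658) = I*sqrt(43658)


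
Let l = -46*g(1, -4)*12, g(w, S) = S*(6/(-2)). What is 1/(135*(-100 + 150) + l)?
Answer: 1/126 ≈ 0.0079365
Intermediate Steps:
g(w, S) = -3*S (g(w, S) = S*(6*(-1/2)) = S*(-3) = -3*S)
l = -6624 (l = -(-138)*(-4)*12 = -46*12*12 = -552*12 = -6624)
1/(135*(-100 + 150) + l) = 1/(135*(-100 + 150) - 6624) = 1/(135*50 - 6624) = 1/(6750 - 6624) = 1/126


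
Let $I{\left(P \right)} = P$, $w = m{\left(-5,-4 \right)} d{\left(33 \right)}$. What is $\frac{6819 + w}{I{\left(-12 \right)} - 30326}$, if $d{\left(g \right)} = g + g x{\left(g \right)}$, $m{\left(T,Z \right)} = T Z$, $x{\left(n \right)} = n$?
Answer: $- \frac{29259}{30338} \approx -0.96443$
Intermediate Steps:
$d{\left(g \right)} = g + g^{2}$ ($d{\left(g \right)} = g + g g = g + g^{2}$)
$w = 22440$ ($w = \left(-5\right) \left(-4\right) 33 \left(1 + 33\right) = 20 \cdot 33 \cdot 34 = 20 \cdot 1122 = 22440$)
$\frac{6819 + w}{I{\left(-12 \right)} - 30326} = \frac{6819 + 22440}{-12 - 30326} = \frac{29259}{-30338} = 29259 \left(- \frac{1}{30338}\right) = - \frac{29259}{30338}$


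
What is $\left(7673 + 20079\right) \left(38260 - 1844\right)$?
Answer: $1010616832$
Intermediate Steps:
$\left(7673 + 20079\right) \left(38260 - 1844\right) = 27752 \cdot 36416 = 1010616832$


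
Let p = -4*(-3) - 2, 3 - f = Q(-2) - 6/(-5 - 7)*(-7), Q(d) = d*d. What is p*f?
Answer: 25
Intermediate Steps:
Q(d) = d²
f = 5/2 (f = 3 - ((-2)² - 6/(-5 - 7)*(-7)) = 3 - (4 - 6/(-12)*(-7)) = 3 - (4 - 6*(-1/12)*(-7)) = 3 - (4 + (½)*(-7)) = 3 - (4 - 7/2) = 3 - 1*½ = 3 - ½ = 5/2 ≈ 2.5000)
p = 10 (p = 12 - 2 = 10)
p*f = 10*(5/2) = 25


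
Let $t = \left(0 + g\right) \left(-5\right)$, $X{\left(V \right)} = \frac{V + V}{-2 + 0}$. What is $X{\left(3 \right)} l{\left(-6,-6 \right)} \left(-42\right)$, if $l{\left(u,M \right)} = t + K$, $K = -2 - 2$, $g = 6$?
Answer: $-4284$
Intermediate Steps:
$X{\left(V \right)} = - V$ ($X{\left(V \right)} = \frac{2 V}{-2} = 2 V \left(- \frac{1}{2}\right) = - V$)
$K = -4$ ($K = -2 - 2 = -4$)
$t = -30$ ($t = \left(0 + 6\right) \left(-5\right) = 6 \left(-5\right) = -30$)
$l{\left(u,M \right)} = -34$ ($l{\left(u,M \right)} = -30 - 4 = -34$)
$X{\left(3 \right)} l{\left(-6,-6 \right)} \left(-42\right) = \left(-1\right) 3 \left(-34\right) \left(-42\right) = \left(-3\right) \left(-34\right) \left(-42\right) = 102 \left(-42\right) = -4284$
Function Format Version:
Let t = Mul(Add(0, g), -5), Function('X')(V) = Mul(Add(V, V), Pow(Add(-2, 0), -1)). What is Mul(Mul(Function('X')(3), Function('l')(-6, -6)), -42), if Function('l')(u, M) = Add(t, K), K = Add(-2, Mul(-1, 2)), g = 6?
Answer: -4284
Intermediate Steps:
Function('X')(V) = Mul(-1, V) (Function('X')(V) = Mul(Mul(2, V), Pow(-2, -1)) = Mul(Mul(2, V), Rational(-1, 2)) = Mul(-1, V))
K = -4 (K = Add(-2, -2) = -4)
t = -30 (t = Mul(Add(0, 6), -5) = Mul(6, -5) = -30)
Function('l')(u, M) = -34 (Function('l')(u, M) = Add(-30, -4) = -34)
Mul(Mul(Function('X')(3), Function('l')(-6, -6)), -42) = Mul(Mul(Mul(-1, 3), -34), -42) = Mul(Mul(-3, -34), -42) = Mul(102, -42) = -4284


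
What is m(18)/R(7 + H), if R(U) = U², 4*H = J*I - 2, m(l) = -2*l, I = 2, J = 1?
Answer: -36/49 ≈ -0.73469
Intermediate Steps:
H = 0 (H = (1*2 - 2)/4 = (2 - 2)/4 = (¼)*0 = 0)
m(18)/R(7 + H) = (-2*18)/((7 + 0)²) = -36/(7²) = -36/49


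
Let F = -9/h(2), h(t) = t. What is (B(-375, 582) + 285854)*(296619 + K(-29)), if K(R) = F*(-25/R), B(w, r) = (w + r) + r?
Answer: 4931313586311/58 ≈ 8.5023e+10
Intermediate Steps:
B(w, r) = w + 2*r (B(w, r) = (r + w) + r = w + 2*r)
F = -9/2 ≈ -4.5000
K(R) = 225/(2*R) (K(R) = -(-225)/(2*R) = 225/(2*R))
(B(-375, 582) + 285854)*(296619 + K(-29)) = ((-375 + 2*582) + 285854)*(296619 + (225/2)/(-29)) = ((-375 + 1164) + 285854)*(296619 + (225/2)*(-1/29)) = (789 + 285854)*(296619 - 225/58) = 286643*(17203677/58) = 4931313586311/58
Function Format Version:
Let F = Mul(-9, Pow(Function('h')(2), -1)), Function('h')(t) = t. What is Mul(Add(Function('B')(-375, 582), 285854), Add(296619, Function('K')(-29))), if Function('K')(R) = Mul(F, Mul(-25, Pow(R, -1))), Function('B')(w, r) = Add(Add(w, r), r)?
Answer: Rational(4931313586311, 58) ≈ 8.5023e+10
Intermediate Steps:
Function('B')(w, r) = Add(w, Mul(2, r)) (Function('B')(w, r) = Add(Add(r, w), r) = Add(w, Mul(2, r)))
F = Rational(-9, 2) (F = Mul(-9, Pow(2, -1)) = Mul(-9, Rational(1, 2)) = Rational(-9, 2) ≈ -4.5000)
Function('K')(R) = Mul(Rational(225, 2), Pow(R, -1)) (Function('K')(R) = Mul(Rational(-9, 2), Mul(-25, Pow(R, -1))) = Mul(Rational(225, 2), Pow(R, -1)))
Mul(Add(Function('B')(-375, 582), 285854), Add(296619, Function('K')(-29))) = Mul(Add(Add(-375, Mul(2, 582)), 285854), Add(296619, Mul(Rational(225, 2), Pow(-29, -1)))) = Mul(Add(Add(-375, 1164), 285854), Add(296619, Mul(Rational(225, 2), Rational(-1, 29)))) = Mul(Add(789, 285854), Add(296619, Rational(-225, 58))) = Mul(286643, Rational(17203677, 58)) = Rational(4931313586311, 58)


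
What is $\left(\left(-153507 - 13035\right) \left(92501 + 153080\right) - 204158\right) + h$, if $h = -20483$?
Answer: $-40899775543$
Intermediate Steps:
$\left(\left(-153507 - 13035\right) \left(92501 + 153080\right) - 204158\right) + h = \left(\left(-153507 - 13035\right) \left(92501 + 153080\right) - 204158\right) - 20483 = \left(\left(-166542\right) 245581 - 204158\right) - 20483 = \left(-40899550902 - 204158\right) - 20483 = -40899755060 - 20483 = -40899775543$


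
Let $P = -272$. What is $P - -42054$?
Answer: $41782$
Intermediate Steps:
$P - -42054 = -272 - -42054 = -272 + 42054 = 41782$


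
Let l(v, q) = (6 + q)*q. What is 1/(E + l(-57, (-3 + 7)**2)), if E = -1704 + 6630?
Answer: 1/5278 ≈ 0.00018947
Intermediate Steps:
E = 4926
l(v, q) = q*(6 + q)
1/(E + l(-57, (-3 + 7)**2)) = 1/(4926 + (-3 + 7)**2*(6 + (-3 + 7)**2)) = 1/(4926 + 4**2*(6 + 4**2)) = 1/(4926 + 16*(6 + 16)) = 1/(4926 + 16*22) = 1/(4926 + 352) = 1/5278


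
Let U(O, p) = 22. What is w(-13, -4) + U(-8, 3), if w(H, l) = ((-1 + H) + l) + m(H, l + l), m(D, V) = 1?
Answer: 5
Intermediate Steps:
w(H, l) = H + l (w(H, l) = ((-1 + H) + l) + 1 = (-1 + H + l) + 1 = H + l)
w(-13, -4) + U(-8, 3) = (-13 - 4) + 22 = -17 + 22 = 5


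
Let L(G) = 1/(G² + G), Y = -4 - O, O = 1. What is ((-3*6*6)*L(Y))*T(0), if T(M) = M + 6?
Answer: -162/5 ≈ -32.400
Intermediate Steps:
Y = -5 (Y = -4 - 1*1 = -4 - 1 = -5)
T(M) = 6 + M
L(G) = 1/(G + G²)
((-3*6*6)*L(Y))*T(0) = ((-3*6*6)*(1/((-5)*(1 - 5))))*(6 + 0) = ((-18*6)*(-⅕/(-4)))*6 = -(-108)*(-1)/(5*4)*6 = -108*1/20*6 = -27/5*6 = -162/5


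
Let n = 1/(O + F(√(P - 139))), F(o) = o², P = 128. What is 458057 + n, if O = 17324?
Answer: 7930340842/17313 ≈ 4.5806e+5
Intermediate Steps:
n = 1/17313 (n = 1/(17324 + (√(128 - 139))²) = 1/(17324 + (√(-11))²) = 1/(17324 + (I*√11)²) = 1/(17324 - 11) = 1/17313 ≈ 5.7760e-5)
458057 + n = 458057 + 1/17313 = 7930340842/17313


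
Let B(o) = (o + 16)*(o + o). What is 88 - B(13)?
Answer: -666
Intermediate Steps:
B(o) = 2*o*(16 + o) (B(o) = (16 + o)*(2*o) = 2*o*(16 + o))
88 - B(13) = 88 - 2*13*(16 + 13) = 88 - 2*13*29 = 88 - 1*754 = 88 - 754 = -666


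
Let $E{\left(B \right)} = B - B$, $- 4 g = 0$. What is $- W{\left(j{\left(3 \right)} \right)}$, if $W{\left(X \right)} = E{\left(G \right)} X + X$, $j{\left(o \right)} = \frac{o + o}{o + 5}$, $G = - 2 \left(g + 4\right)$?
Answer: $- \frac{3}{4} \approx -0.75$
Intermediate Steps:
$g = 0$ ($g = \left(- \frac{1}{4}\right) 0 = 0$)
$G = -8$ ($G = - 2 \left(0 + 4\right) = \left(-2\right) 4 = -8$)
$j{\left(o \right)} = \frac{2 o}{5 + o}$
$E{\left(B \right)} = 0$
$W{\left(X \right)} = X$ ($W{\left(X \right)} = 0 X + X = 0 + X = X$)
$- W{\left(j{\left(3 \right)} \right)} = - \frac{2 \cdot 3}{5 + 3} = - \frac{2 \cdot 3}{8} = \left(-1\right) \frac{3}{4} = - \frac{3}{4}$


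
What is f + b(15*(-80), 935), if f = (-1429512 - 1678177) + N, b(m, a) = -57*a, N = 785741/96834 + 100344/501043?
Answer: -153364211547077449/48517997862 ≈ -3.1610e+6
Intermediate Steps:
N = 403406738759/48517997862 (N = 785741*(1/96834) + 100344*(1/501043) = 785741/96834 + 100344/501043 = 403406738759/48517997862 ≈ 8.3146)
f = -150778444851022159/48517997862 (f = (-1429512 - 1678177) + 403406738759/48517997862 = -3107689 + 403406738759/48517997862 = -150778444851022159/48517997862 ≈ -3.1077e+6)
f + b(15*(-80), 935) = -150778444851022159/48517997862 - 57*935 = -150778444851022159/48517997862 - 53295 = -153364211547077449/48517997862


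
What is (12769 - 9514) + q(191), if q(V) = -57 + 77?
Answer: 3275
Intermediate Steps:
q(V) = 20
(12769 - 9514) + q(191) = (12769 - 9514) + 20 = 3255 + 20 = 3275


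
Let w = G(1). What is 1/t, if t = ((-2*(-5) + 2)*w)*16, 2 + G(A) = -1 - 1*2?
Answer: -1/960 ≈ -0.0010417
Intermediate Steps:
G(A) = -5 (G(A) = -2 + (-1 - 1*2) = -2 + (-1 - 2) = -2 - 3 = -5)
w = -5
t = -960 (t = ((-2*(-5) + 2)*(-5))*16 = ((10 + 2)*(-5))*16 = (12*(-5))*16 = -60*16 = -960)
1/t = 1/(-960) = -1/960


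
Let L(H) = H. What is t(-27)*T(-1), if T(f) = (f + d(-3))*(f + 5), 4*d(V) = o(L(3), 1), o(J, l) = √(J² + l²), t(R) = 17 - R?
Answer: -176 + 44*√10 ≈ -36.860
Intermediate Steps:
d(V) = √10/4 (d(V) = √(3² + 1²)/4 = √(9 + 1)/4 = √10/4)
T(f) = (5 + f)*(f + √10/4) (T(f) = (f + √10/4)*(f + 5) = (f + √10/4)*(5 + f) = (5 + f)*(f + √10/4))
t(-27)*T(-1) = (17 - 1*(-27))*((-1)² + 5*(-1) + 5*√10/4 + (¼)*(-1)*√10) = (17 + 27)*(1 - 5 + 5*√10/4 - √10/4) = 44*(-4 + √10) = -176 + 44*√10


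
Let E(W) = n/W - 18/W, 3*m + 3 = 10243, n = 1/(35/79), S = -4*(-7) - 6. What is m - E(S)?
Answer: 7886453/2310 ≈ 3414.0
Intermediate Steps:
S = 22 (S = 28 - 6 = 22)
n = 79/35 (n = 1/(35*(1/79)) = 1/(35/79) = 79/35 ≈ 2.2571)
m = 10240/3 (m = -1 + (⅓)*10243 = -1 + 10243/3 = 10240/3 ≈ 3413.3)
E(W) = -551/(35*W) (E(W) = 79/(35*W) - 18/W = -551/(35*W))
m - E(S) = 10240/3 - (-551)/(35*22) = 10240/3 - 1*(-551/770) = 10240/3 + 551/770 = 7886453/2310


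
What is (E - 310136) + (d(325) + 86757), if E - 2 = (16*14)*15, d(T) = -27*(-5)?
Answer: -219882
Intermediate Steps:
d(T) = 135
E = 3362 (E = 2 + (16*14)*15 = 2 + 224*15 = 2 + 3360 = 3362)
(E - 310136) + (d(325) + 86757) = (3362 - 310136) + (135 + 86757) = -306774 + 86892 = -219882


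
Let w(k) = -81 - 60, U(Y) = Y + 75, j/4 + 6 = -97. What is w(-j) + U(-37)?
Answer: -103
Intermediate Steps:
j = -412 (j = -24 + 4*(-97) = -24 - 388 = -412)
U(Y) = 75 + Y
w(k) = -141
w(-j) + U(-37) = -141 + (75 - 37) = -141 + 38 = -103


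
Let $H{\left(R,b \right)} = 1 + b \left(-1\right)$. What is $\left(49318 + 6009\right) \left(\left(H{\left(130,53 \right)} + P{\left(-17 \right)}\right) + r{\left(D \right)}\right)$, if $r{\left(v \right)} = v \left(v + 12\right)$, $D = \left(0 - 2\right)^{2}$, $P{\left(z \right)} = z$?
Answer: $-276635$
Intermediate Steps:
$H{\left(R,b \right)} = 1 - b$
$D = 4$ ($D = \left(-2\right)^{2} = 4$)
$r{\left(v \right)} = v \left(12 + v\right)$
$\left(49318 + 6009\right) \left(\left(H{\left(130,53 \right)} + P{\left(-17 \right)}\right) + r{\left(D \right)}\right) = \left(49318 + 6009\right) \left(\left(\left(1 - 53\right) - 17\right) + 4 \left(12 + 4\right)\right) = 55327 \left(\left(\left(1 - 53\right) - 17\right) + 4 \cdot 16\right) = 55327 \left(\left(-52 - 17\right) + 64\right) = 55327 \left(-69 + 64\right) = 55327 \left(-5\right) = -276635$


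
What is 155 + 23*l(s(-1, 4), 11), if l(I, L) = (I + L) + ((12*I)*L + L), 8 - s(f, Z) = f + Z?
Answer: 15956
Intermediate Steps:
s(f, Z) = 8 - Z - f (s(f, Z) = 8 - (f + Z) = 8 - (Z + f) = 8 + (-Z - f) = 8 - Z - f)
l(I, L) = I + 2*L + 12*I*L (l(I, L) = (I + L) + (12*I*L + L) = (I + L) + (L + 12*I*L) = I + 2*L + 12*I*L)
155 + 23*l(s(-1, 4), 11) = 155 + 23*((8 - 1*4 - 1*(-1)) + 2*11 + 12*(8 - 1*4 - 1*(-1))*11) = 155 + 23*((8 - 4 + 1) + 22 + 12*(8 - 4 + 1)*11) = 155 + 23*(5 + 22 + 12*5*11) = 155 + 23*(5 + 22 + 660) = 155 + 23*687 = 155 + 15801 = 15956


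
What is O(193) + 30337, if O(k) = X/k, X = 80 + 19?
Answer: 5855140/193 ≈ 30338.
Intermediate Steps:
X = 99
O(k) = 99/k
O(193) + 30337 = 99/193 + 30337 = 5855140/193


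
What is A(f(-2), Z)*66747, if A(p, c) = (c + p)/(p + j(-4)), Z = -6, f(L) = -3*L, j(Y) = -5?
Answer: 0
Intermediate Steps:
A(p, c) = (c + p)/(-5 + p) (A(p, c) = (c + p)/(p - 5) = (c + p)/(-5 + p))
A(f(-2), Z)*66747 = ((-6 - 3*(-2))/(-5 - 3*(-2)))*66747 = ((-6 + 6)/(-5 + 6))*66747 = (0/1)*66747 = (1*0)*66747 = 0*66747 = 0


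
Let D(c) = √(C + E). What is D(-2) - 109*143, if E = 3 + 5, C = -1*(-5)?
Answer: -15587 + √13 ≈ -15583.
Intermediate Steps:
C = 5
E = 8
D(c) = √13 (D(c) = √(5 + 8) = √13)
D(-2) - 109*143 = √13 - 109*143 = √13 - 15587 = -15587 + √13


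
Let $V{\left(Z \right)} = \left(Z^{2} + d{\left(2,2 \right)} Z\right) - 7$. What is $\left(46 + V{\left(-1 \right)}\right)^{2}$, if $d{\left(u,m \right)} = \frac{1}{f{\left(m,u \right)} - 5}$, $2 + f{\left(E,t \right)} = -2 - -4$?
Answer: $\frac{40401}{25} \approx 1616.0$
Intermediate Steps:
$f{\left(E,t \right)} = 0$ ($f{\left(E,t \right)} = -2 - -2 = -2 + \left(-2 + 4\right) = -2 + 2 = 0$)
$d{\left(u,m \right)} = - \frac{1}{5}$ ($d{\left(u,m \right)} = \frac{1}{0 - 5} = \frac{1}{-5} = - \frac{1}{5}$)
$V{\left(Z \right)} = -7 + Z^{2} - \frac{Z}{5}$ ($V{\left(Z \right)} = \left(Z^{2} - \frac{Z}{5}\right) - 7 = -7 + Z^{2} - \frac{Z}{5}$)
$\left(46 + V{\left(-1 \right)}\right)^{2} = \left(46 - \left(\frac{34}{5} - 1\right)\right)^{2} = \left(46 + \left(-7 + 1 + \frac{1}{5}\right)\right)^{2} = \left(46 - \frac{29}{5}\right)^{2} = \left(\frac{201}{5}\right)^{2} = \frac{40401}{25}$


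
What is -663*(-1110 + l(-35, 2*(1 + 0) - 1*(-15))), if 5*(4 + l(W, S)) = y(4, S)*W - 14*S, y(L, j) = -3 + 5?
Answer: 3897114/5 ≈ 7.7942e+5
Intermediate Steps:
y(L, j) = 2
l(W, S) = -4 - 14*S/5 + 2*W/5 (l(W, S) = -4 + (2*W - 14*S)/5 = -4 + (-14*S + 2*W)/5 = -4 + (-14*S/5 + 2*W/5) = -4 - 14*S/5 + 2*W/5)
-663*(-1110 + l(-35, 2*(1 + 0) - 1*(-15))) = -663*(-1110 + (-4 - 14*(2*(1 + 0) - 1*(-15))/5 + (2/5)*(-35))) = -663*(-1110 + (-4 - 14*(2*1 + 15)/5 - 14)) = -663*(-1110 + (-4 - 14*(2 + 15)/5 - 14)) = -663*(-1110 + (-4 - 14/5*17 - 14)) = -663*(-1110 + (-4 - 238/5 - 14)) = -663*(-1110 - 328/5) = -663*(-5878/5) = 3897114/5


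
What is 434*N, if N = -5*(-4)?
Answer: 8680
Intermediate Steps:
N = 20
434*N = 434*20 = 8680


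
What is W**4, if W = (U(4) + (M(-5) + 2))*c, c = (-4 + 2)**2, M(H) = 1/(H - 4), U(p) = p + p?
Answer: 16062013696/6561 ≈ 2.4481e+6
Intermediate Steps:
U(p) = 2*p
M(H) = 1/(-4 + H)
c = 4 (c = (-2)**2 = 4)
W = 356/9 (W = (2*4 + (1/(-4 - 5) + 2))*4 = (8 + (1/(-9) + 2))*4 = (8 + (-1/9 + 2))*4 = (8 + 17/9)*4 = (89/9)*4 = 356/9 ≈ 39.556)
W**4 = (356/9)**4 = 16062013696/6561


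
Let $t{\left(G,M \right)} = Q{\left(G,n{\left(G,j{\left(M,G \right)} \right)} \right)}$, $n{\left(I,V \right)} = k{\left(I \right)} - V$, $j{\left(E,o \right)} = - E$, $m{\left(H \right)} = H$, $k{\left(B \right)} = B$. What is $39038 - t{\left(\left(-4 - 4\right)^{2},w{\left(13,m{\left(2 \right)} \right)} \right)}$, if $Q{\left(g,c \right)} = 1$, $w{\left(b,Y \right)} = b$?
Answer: $39037$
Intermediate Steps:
$n{\left(I,V \right)} = I - V$
$t{\left(G,M \right)} = 1$
$39038 - t{\left(\left(-4 - 4\right)^{2},w{\left(13,m{\left(2 \right)} \right)} \right)} = 39038 - 1 = 39037$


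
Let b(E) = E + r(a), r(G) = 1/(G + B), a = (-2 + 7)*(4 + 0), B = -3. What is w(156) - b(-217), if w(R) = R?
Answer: 6340/17 ≈ 372.94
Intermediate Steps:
a = 20 (a = 5*4 = 20)
r(G) = 1/(-3 + G) (r(G) = 1/(G - 3) = 1/(-3 + G))
b(E) = 1/17 + E (b(E) = E + 1/(-3 + 20) = E + 1/17 = 1/17 + E)
w(156) - b(-217) = 156 - (1/17 - 217) = 156 - 1*(-3688/17) = 156 + 3688/17 = 6340/17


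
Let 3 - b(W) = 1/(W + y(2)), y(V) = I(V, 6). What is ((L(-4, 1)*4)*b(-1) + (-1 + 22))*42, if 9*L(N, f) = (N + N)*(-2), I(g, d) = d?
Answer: 25774/15 ≈ 1718.3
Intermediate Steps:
y(V) = 6
b(W) = 3 - 1/(6 + W) (b(W) = 3 - 1/(W + 6) = 3 - 1/(6 + W))
L(N, f) = -4*N/9 (L(N, f) = ((N + N)*(-2))/9 = ((2*N)*(-2))/9 = (-4*N)/9 = -4*N/9)
((L(-4, 1)*4)*b(-1) + (-1 + 22))*42 = ((-4/9*(-4)*4)*((17 + 3*(-1))/(6 - 1)) + (-1 + 22))*42 = (((16/9)*4)*((17 - 3)/5) + 21)*42 = (64*((⅕)*14)/9 + 21)*42 = ((64/9)*(14/5) + 21)*42 = (896/45 + 21)*42 = (1841/45)*42 = 25774/15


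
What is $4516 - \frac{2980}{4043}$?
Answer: $\frac{18255208}{4043} \approx 4515.3$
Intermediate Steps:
$4516 - \frac{2980}{4043} = \frac{18255208}{4043}$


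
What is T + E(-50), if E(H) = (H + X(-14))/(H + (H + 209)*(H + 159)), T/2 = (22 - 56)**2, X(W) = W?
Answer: 39953608/17281 ≈ 2312.0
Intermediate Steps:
T = 2312 (T = 2*(22 - 56)**2 = 2*(-34)**2 = 2*1156 = 2312)
E(H) = (-14 + H)/(H + (159 + H)*(209 + H)) (E(H) = (H - 14)/(H + (H + 209)*(H + 159)) = (-14 + H)/(H + (209 + H)*(159 + H)) = (-14 + H)/(H + (159 + H)*(209 + H)))
T + E(-50) = 2312 + (-14 - 50)/(33231 + (-50)**2 + 369*(-50)) = 2312 - 64/(33231 + 2500 - 18450) = 2312 - 64/17281 = 39953608/17281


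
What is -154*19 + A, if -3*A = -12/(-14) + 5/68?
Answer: -4178771/1428 ≈ -2926.3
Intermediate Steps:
A = -443/1428 (A = -(-12/(-14) + 5/68)/3 = -(-12*(-1/14) + 5*(1/68))/3 = -(6/7 + 5/68)/3 = -1/3*443/476 = -443/1428 ≈ -0.31022)
-154*19 + A = -154*19 - 443/1428 = -2926 - 443/1428 = -4178771/1428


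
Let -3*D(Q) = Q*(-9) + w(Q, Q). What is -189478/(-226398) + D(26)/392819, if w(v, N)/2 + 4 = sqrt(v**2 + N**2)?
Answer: 37224410627/44466717981 - 52*sqrt(2)/1178457 ≈ 0.83707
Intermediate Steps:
w(v, N) = -8 + 2*sqrt(N**2 + v**2) (w(v, N) = -8 + 2*sqrt(v**2 + N**2) = -8 + 2*sqrt(N**2 + v**2))
D(Q) = 8/3 + 3*Q - 2*sqrt(2)*sqrt(Q**2)/3 (D(Q) = -(Q*(-9) + (-8 + 2*sqrt(Q**2 + Q**2)))/3 = -(-9*Q + (-8 + 2*sqrt(2*Q**2)))/3 = -(-9*Q + (-8 + 2*(sqrt(2)*sqrt(Q**2))))/3 = -(-9*Q + (-8 + 2*sqrt(2)*sqrt(Q**2)))/3 = -(-8 - 9*Q + 2*sqrt(2)*sqrt(Q**2))/3 = 8/3 + 3*Q - 2*sqrt(2)*sqrt(Q**2)/3)
-189478/(-226398) + D(26)/392819 = -189478/(-226398) + (8/3 + 3*26 - 2*sqrt(2)*sqrt(26**2)/3)/392819 = -189478*(-1/226398) + (8/3 + 78 - 2*sqrt(2)*sqrt(676)/3)*(1/392819) = 94739/113199 + (8/3 + 78 - 2/3*sqrt(2)*26)*(1/392819) = 94739/113199 + (8/3 + 78 - 52*sqrt(2)/3)*(1/392819) = 94739/113199 + (242/3 - 52*sqrt(2)/3)*(1/392819) = 94739/113199 + (242/1178457 - 52*sqrt(2)/1178457) = 37224410627/44466717981 - 52*sqrt(2)/1178457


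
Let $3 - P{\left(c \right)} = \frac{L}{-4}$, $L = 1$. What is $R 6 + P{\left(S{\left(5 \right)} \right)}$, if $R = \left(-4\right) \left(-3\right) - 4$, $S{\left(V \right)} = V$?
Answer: $\frac{205}{4} \approx 51.25$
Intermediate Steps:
$R = 8$ ($R = 12 - 4 = 8$)
$P{\left(c \right)} = \frac{13}{4}$ ($P{\left(c \right)} = 3 - 1 \frac{1}{-4} = 3 - 1 \left(- \frac{1}{4}\right) = 3 - - \frac{1}{4} = 3 + \frac{1}{4} = \frac{13}{4}$)
$R 6 + P{\left(S{\left(5 \right)} \right)} = 8 \cdot 6 + \frac{13}{4} = 48 + \frac{13}{4} = \frac{205}{4}$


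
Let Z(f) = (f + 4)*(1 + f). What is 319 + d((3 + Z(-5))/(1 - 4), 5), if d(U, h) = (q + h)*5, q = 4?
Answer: 364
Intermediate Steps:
Z(f) = (1 + f)*(4 + f) (Z(f) = (4 + f)*(1 + f) = (1 + f)*(4 + f))
d(U, h) = 20 + 5*h (d(U, h) = (4 + h)*5 = 20 + 5*h)
319 + d((3 + Z(-5))/(1 - 4), 5) = 319 + (20 + 5*5) = 319 + (20 + 25) = 319 + 45 = 364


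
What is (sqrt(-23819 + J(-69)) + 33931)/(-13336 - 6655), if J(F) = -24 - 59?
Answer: -33931/19991 - I*sqrt(23902)/19991 ≈ -1.6973 - 0.0077336*I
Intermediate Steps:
J(F) = -83
(sqrt(-23819 + J(-69)) + 33931)/(-13336 - 6655) = (sqrt(-23819 - 83) + 33931)/(-13336 - 6655) = (sqrt(-23902) + 33931)/(-19991) = (I*sqrt(23902) + 33931)*(-1/19991) = (33931 + I*sqrt(23902))*(-1/19991) = -33931/19991 - I*sqrt(23902)/19991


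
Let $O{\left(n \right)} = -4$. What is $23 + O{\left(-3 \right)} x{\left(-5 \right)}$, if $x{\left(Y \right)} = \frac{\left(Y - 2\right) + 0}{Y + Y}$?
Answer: $\frac{101}{5} \approx 20.2$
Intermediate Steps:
$x{\left(Y \right)} = \frac{-2 + Y}{2 Y}$ ($x{\left(Y \right)} = \frac{\left(-2 + Y\right) + 0}{2 Y} = \left(-2 + Y\right) \frac{1}{2 Y} = \frac{-2 + Y}{2 Y}$)
$23 + O{\left(-3 \right)} x{\left(-5 \right)} = 23 - 4 \frac{-2 - 5}{2 \left(-5\right)} = 23 - 4 \cdot \frac{1}{2} \left(- \frac{1}{5}\right) \left(-7\right) = 23 - \frac{14}{5} = \frac{101}{5}$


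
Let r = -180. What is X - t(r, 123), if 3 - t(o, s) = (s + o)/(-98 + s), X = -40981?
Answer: -1024657/25 ≈ -40986.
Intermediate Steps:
t(o, s) = 3 - (o + s)/(-98 + s) (t(o, s) = 3 - (s + o)/(-98 + s) = 3 - (o + s)/(-98 + s))
X - t(r, 123) = -40981 - (-294 - 1*(-180) + 2*123)/(-98 + 123) = -40981 - (-294 + 180 + 246)/25 = -40981 - 132/25 = -1024657/25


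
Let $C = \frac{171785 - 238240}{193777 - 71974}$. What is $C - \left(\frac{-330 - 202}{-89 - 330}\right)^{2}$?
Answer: $- \frac{46140078527}{21383856483} \approx -2.1577$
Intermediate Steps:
$C = - \frac{66455}{121803} \approx -0.54559$
$C - \left(\frac{-330 - 202}{-89 - 330}\right)^{2} = - \frac{66455}{121803} - \left(\frac{-330 - 202}{-89 - 330}\right)^{2} = - \frac{66455}{121803} - \left(- \frac{532}{-419}\right)^{2} = - \frac{66455}{121803} - \left(\left(-532\right) \left(- \frac{1}{419}\right)\right)^{2} = - \frac{66455}{121803} - \left(\frac{532}{419}\right)^{2} = - \frac{66455}{121803} - \frac{283024}{175561} = - \frac{46140078527}{21383856483}$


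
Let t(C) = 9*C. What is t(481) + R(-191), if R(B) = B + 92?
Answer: 4230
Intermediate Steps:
R(B) = 92 + B
t(481) + R(-191) = 9*481 + (92 - 191) = 4329 - 99 = 4230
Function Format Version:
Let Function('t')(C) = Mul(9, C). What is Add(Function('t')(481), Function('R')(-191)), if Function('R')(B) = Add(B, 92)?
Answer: 4230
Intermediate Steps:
Function('R')(B) = Add(92, B)
Add(Function('t')(481), Function('R')(-191)) = Add(Mul(9, 481), Add(92, -191)) = Add(4329, -99) = 4230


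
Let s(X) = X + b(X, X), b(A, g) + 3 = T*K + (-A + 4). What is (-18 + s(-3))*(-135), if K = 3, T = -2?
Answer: 3105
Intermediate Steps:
b(A, g) = -5 - A (b(A, g) = -3 + (-2*3 + (-A + 4)) = -3 + (-6 + (4 - A)) = -3 + (-2 - A) = -5 - A)
s(X) = -5 (s(X) = X + (-5 - X) = -5)
(-18 + s(-3))*(-135) = (-18 - 5)*(-135) = -23*(-135) = 3105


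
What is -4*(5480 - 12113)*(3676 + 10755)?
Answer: 382883292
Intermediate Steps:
-4*(5480 - 12113)*(3676 + 10755) = -(-26532)*14431 = -4*(-95720823) = 382883292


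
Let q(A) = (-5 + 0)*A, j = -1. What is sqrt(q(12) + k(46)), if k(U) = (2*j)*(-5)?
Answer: 5*I*sqrt(2) ≈ 7.0711*I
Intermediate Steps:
k(U) = 10 (k(U) = (2*(-1))*(-5) = -2*(-5) = 10)
q(A) = -5*A
sqrt(q(12) + k(46)) = sqrt(-5*12 + 10) = sqrt(-60 + 10) = sqrt(-50) = 5*I*sqrt(2)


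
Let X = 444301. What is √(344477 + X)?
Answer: 27*√1082 ≈ 888.13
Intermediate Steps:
√(344477 + X) = √(344477 + 444301) = √788778 = 27*√1082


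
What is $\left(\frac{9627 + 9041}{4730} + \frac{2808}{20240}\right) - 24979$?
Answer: $- \frac{2717020953}{108790} \approx -24975.0$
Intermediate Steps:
$\left(\frac{9627 + 9041}{4730} + \frac{2808}{20240}\right) - 24979 = \left(18668 \cdot \frac{1}{4730} + 2808 \cdot \frac{1}{20240}\right) - 24979 = \left(\frac{9334}{2365} + \frac{351}{2530}\right) - 24979 = \frac{444457}{108790} - 24979 = - \frac{2717020953}{108790}$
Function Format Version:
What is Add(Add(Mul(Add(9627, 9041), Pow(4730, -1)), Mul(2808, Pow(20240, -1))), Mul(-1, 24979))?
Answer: Rational(-2717020953, 108790) ≈ -24975.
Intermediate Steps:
Add(Add(Mul(Add(9627, 9041), Pow(4730, -1)), Mul(2808, Pow(20240, -1))), Mul(-1, 24979)) = Add(Add(Mul(18668, Rational(1, 4730)), Mul(2808, Rational(1, 20240))), -24979) = Add(Add(Rational(9334, 2365), Rational(351, 2530)), -24979) = Add(Rational(444457, 108790), -24979) = Rational(-2717020953, 108790)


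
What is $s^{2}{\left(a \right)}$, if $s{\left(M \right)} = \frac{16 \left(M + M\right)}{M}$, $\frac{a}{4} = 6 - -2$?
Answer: $1024$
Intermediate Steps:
$a = 32$ ($a = 4 \left(6 - -2\right) = 4 \left(6 + 2\right) = 4 \cdot 8 = 32$)
$s{\left(M \right)} = 32$ ($s{\left(M \right)} = \frac{16 \cdot 2 M}{M} = \frac{32 M}{M} = 32$)
$s^{2}{\left(a \right)} = 32^{2} = 1024$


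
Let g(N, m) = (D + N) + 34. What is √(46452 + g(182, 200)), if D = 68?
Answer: 4*√2921 ≈ 216.19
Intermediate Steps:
g(N, m) = 102 + N (g(N, m) = (68 + N) + 34 = 102 + N)
√(46452 + g(182, 200)) = √(46452 + (102 + 182)) = √(46452 + 284) = √46736 = 4*√2921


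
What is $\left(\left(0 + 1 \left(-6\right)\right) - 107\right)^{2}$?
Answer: $12769$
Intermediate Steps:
$\left(\left(0 + 1 \left(-6\right)\right) - 107\right)^{2} = \left(\left(0 - 6\right) - 107\right)^{2} = \left(-6 - 107\right)^{2} = \left(-113\right)^{2} = 12769$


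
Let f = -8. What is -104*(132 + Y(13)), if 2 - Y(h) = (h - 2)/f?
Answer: -14079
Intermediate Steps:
Y(h) = 7/4 + h/8 (Y(h) = 2 - (h - 2)/(-8) = 2 - (-2 + h)*(-1)/8 = 2 - (¼ - h/8) = 2 + (-¼ + h/8) = 7/4 + h/8)
-104*(132 + Y(13)) = -104*(132 + (7/4 + (⅛)*13)) = -104*(132 + (7/4 + 13/8)) = -104*(132 + 27/8) = -104*1083/8 = -14079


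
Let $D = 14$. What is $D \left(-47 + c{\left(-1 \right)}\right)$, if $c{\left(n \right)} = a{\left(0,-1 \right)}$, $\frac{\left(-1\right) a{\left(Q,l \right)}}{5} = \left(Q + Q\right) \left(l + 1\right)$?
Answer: $-658$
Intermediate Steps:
$a{\left(Q,l \right)} = - 10 Q \left(1 + l\right)$ ($a{\left(Q,l \right)} = - 5 \left(Q + Q\right) \left(l + 1\right) = - 5 \cdot 2 Q \left(1 + l\right) = - 10 Q \left(1 + l\right)$)
$c{\left(n \right)} = 0$ ($c{\left(n \right)} = \left(-10\right) 0 \left(1 - 1\right) = \left(-10\right) 0 \cdot 0 = 0$)
$D \left(-47 + c{\left(-1 \right)}\right) = 14 \left(-47 + 0\right) = 14 \left(-47\right) = -658$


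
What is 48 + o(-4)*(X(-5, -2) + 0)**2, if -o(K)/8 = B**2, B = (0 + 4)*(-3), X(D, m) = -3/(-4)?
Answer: -600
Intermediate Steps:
X(D, m) = 3/4 (X(D, m) = -3*(-1/4) = 3/4)
B = -12 (B = 4*(-3) = -12)
o(K) = -1152 (o(K) = -8*(-12)**2 = -8*144 = -1152)
48 + o(-4)*(X(-5, -2) + 0)**2 = 48 - 1152*(3/4 + 0)**2 = 48 - 1152*(3/4)**2 = 48 - 1152*9/16 = 48 - 648 = -600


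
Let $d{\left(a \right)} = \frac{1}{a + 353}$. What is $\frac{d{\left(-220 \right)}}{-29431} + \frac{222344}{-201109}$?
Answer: $- \frac{870326434221}{787205584207} \approx -1.1056$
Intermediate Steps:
$d{\left(a \right)} = \frac{1}{353 + a}$
$\frac{d{\left(-220 \right)}}{-29431} + \frac{222344}{-201109} = \frac{1}{\left(353 - 220\right) \left(-29431\right)} + \frac{222344}{-201109} = \frac{1}{133} \left(- \frac{1}{29431}\right) + 222344 \left(- \frac{1}{201109}\right) = \frac{1}{133} \left(- \frac{1}{29431}\right) - \frac{222344}{201109} = - \frac{1}{3914323} - \frac{222344}{201109} = - \frac{870326434221}{787205584207}$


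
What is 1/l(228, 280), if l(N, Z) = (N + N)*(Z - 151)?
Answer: 1/58824 ≈ 1.7000e-5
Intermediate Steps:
l(N, Z) = 2*N*(-151 + Z) (l(N, Z) = (2*N)*(-151 + Z) = 2*N*(-151 + Z))
1/l(228, 280) = 1/(2*228*(-151 + 280)) = 1/(2*228*129) = 1/58824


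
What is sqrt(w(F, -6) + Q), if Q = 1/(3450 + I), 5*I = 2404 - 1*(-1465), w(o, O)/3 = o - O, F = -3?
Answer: 2*sqrt(20480689)/3017 ≈ 3.0000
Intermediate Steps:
w(o, O) = -3*O + 3*o (w(o, O) = 3*(o - O) = -3*O + 3*o)
I = 3869/5 (I = (2404 - 1*(-1465))/5 = (2404 + 1465)/5 = (1/5)*3869 = 3869/5 ≈ 773.80)
Q = 5/21119 (Q = 1/(3450 + 3869/5) = 1/(21119/5) = 5/21119 ≈ 0.00023675)
sqrt(w(F, -6) + Q) = sqrt((-3*(-6) + 3*(-3)) + 5/21119) = sqrt((18 - 9) + 5/21119) = sqrt(9 + 5/21119) = sqrt(190076/21119) = 2*sqrt(20480689)/3017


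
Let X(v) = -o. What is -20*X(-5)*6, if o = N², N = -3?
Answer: 1080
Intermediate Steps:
o = 9 (o = (-3)² = 9)
X(v) = -9 (X(v) = -1*9 = -9)
-20*X(-5)*6 = -20*(-9)*6 = 180*6 = 1080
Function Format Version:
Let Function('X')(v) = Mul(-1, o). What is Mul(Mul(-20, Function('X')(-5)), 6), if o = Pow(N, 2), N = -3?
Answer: 1080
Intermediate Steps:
o = 9 (o = Pow(-3, 2) = 9)
Function('X')(v) = -9 (Function('X')(v) = Mul(-1, 9) = -9)
Mul(Mul(-20, Function('X')(-5)), 6) = Mul(Mul(-20, -9), 6) = Mul(180, 6) = 1080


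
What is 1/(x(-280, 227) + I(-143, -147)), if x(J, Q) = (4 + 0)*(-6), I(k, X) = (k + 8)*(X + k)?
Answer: 1/39126 ≈ 2.5558e-5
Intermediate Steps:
I(k, X) = (8 + k)*(X + k)
x(J, Q) = -24 (x(J, Q) = 4*(-6) = -24)
1/(x(-280, 227) + I(-143, -147)) = 1/(-24 + ((-143)**2 + 8*(-147) + 8*(-143) - 147*(-143))) = 1/(-24 + (20449 - 1176 - 1144 + 21021)) = 1/(-24 + 39150) = 1/39126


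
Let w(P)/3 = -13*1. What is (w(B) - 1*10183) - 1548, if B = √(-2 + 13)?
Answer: -11770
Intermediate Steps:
B = √11 ≈ 3.3166
w(P) = -39 (w(P) = 3*(-13*1) = 3*(-13) = -39)
(w(B) - 1*10183) - 1548 = (-39 - 1*10183) - 1548 = (-39 - 10183) - 1548 = -10222 - 1548 = -11770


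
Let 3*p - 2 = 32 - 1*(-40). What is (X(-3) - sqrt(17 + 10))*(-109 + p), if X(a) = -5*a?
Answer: -1265 + 253*sqrt(3) ≈ -826.79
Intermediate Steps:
p = 74/3 (p = 2/3 + (32 - 1*(-40))/3 = 2/3 + (32 + 40)/3 = 2/3 + (1/3)*72 = 2/3 + 24 = 74/3 ≈ 24.667)
(X(-3) - sqrt(17 + 10))*(-109 + p) = (-5*(-3) - sqrt(17 + 10))*(-109 + 74/3) = (15 - sqrt(27))*(-253/3) = (15 - 3*sqrt(3))*(-253/3) = -1265 + 253*sqrt(3)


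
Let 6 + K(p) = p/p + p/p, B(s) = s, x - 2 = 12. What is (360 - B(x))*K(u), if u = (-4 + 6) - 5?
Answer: -1384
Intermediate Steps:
x = 14 (x = 2 + 12 = 14)
u = -3 (u = 2 - 5 = -3)
K(p) = -4 (K(p) = -6 + (p/p + p/p) = -6 + (1 + 1) = -6 + 2 = -4)
(360 - B(x))*K(u) = (360 - 1*14)*(-4) = (360 - 14)*(-4) = 346*(-4) = -1384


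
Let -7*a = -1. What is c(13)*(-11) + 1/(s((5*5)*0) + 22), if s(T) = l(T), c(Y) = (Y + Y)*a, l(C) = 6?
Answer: -1143/28 ≈ -40.821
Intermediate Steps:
a = ⅐ (a = -⅐*(-1) = ⅐ ≈ 0.14286)
c(Y) = 2*Y/7 (c(Y) = (Y + Y)*(⅐) = (2*Y)*(⅐) = 2*Y/7)
s(T) = 6
c(13)*(-11) + 1/(s((5*5)*0) + 22) = ((2/7)*13)*(-11) + 1/(6 + 22) = (26/7)*(-11) + 1/28 = -286/7 + 1/28 = -1143/28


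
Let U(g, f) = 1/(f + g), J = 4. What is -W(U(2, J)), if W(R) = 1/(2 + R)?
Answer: -6/13 ≈ -0.46154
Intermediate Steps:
-W(U(2, J)) = -1/(2 + 1/(4 + 2)) = -1/(2 + 1/6) = -1/(2 + ⅙) = -1/13/6 = -1*6/13 = -6/13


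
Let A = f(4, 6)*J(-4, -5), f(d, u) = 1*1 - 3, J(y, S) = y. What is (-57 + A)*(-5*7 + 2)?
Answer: 1617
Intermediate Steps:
f(d, u) = -2 (f(d, u) = 1 - 3 = -2)
A = 8 (A = -2*(-4) = 8)
(-57 + A)*(-5*7 + 2) = (-57 + 8)*(-5*7 + 2) = -49*(-35 + 2) = -49*(-33) = 1617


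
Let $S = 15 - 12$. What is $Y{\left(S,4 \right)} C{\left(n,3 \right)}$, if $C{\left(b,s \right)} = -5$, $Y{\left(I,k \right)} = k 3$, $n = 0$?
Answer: $-60$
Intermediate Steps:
$S = 3$ ($S = 15 - 12 = 3$)
$Y{\left(I,k \right)} = 3 k$
$Y{\left(S,4 \right)} C{\left(n,3 \right)} = 3 \cdot 4 \left(-5\right) = 12 \left(-5\right) = -60$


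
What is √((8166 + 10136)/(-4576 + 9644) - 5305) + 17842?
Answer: 17842 + I*√34041043946/2534 ≈ 17842.0 + 72.811*I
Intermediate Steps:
√((8166 + 10136)/(-4576 + 9644) - 5305) + 17842 = √(18302/5068 - 5305) + 17842 = √(18302*(1/5068) - 5305) + 17842 = √(9151/2534 - 5305) + 17842 = √(-13433719/2534) + 17842 = I*√34041043946/2534 + 17842 = 17842 + I*√34041043946/2534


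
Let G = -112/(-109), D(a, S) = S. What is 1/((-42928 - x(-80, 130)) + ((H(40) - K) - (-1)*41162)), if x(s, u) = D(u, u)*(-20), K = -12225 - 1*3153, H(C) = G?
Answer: 109/1767220 ≈ 6.1679e-5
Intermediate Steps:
G = 112/109 (G = -112*(-1/109) = 112/109 ≈ 1.0275)
H(C) = 112/109
K = -15378 (K = -12225 - 3153 = -15378)
x(s, u) = -20*u (x(s, u) = u*(-20) = -20*u)
1/((-42928 - x(-80, 130)) + ((H(40) - K) - (-1)*41162)) = 1/((-42928 - (-20)*130) + ((112/109 - 1*(-15378)) - (-1)*41162)) = 1/((-42928 - 1*(-2600)) + ((112/109 + 15378) - 1*(-41162))) = 1/((-42928 + 2600) + (1676314/109 + 41162)) = 1/(-40328 + 6162972/109) = 1/(1767220/109) = 109/1767220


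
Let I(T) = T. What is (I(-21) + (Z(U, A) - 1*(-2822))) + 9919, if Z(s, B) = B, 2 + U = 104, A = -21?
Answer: 12699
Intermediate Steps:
U = 102 (U = -2 + 104 = 102)
(I(-21) + (Z(U, A) - 1*(-2822))) + 9919 = (-21 + (-21 - 1*(-2822))) + 9919 = (-21 + (-21 + 2822)) + 9919 = (-21 + 2801) + 9919 = 2780 + 9919 = 12699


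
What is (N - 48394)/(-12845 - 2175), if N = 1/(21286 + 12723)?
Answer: 329166309/102163036 ≈ 3.2220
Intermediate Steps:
N = 1/34009 ≈ 2.9404e-5
(N - 48394)/(-12845 - 2175) = (1/34009 - 48394)/(-12845 - 2175) = -1645831545/34009/(-15020) = -1645831545/34009*(-1/15020) = 329166309/102163036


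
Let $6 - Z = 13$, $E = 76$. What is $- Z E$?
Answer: $532$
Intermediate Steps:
$Z = -7$ ($Z = 6 - 13 = -7$)
$- Z E = \left(-1\right) \left(-7\right) 76 = 7 \cdot 76 = 532$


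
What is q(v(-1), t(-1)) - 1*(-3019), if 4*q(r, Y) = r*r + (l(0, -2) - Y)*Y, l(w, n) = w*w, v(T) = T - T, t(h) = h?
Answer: 12075/4 ≈ 3018.8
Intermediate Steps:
v(T) = 0
l(w, n) = w²
q(r, Y) = -Y²/4 + r²/4 (q(r, Y) = (r*r + (0² - Y)*Y)/4 = (r² + (0 - Y)*Y)/4 = (r² + (-Y)*Y)/4 = (r² - Y²)/4 = -Y²/4 + r²/4)
q(v(-1), t(-1)) - 1*(-3019) = (-¼*(-1)² + (¼)*0²) - 1*(-3019) = (-¼*1 + (¼)*0) + 3019 = (-¼ + 0) + 3019 = -¼ + 3019 = 12075/4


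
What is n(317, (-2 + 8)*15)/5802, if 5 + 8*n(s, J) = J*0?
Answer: -5/46416 ≈ -0.00010772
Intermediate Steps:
n(s, J) = -5/8 (n(s, J) = -5/8 + (J*0)/8 = -5/8 + (⅛)*0 = -5/8 + 0 = -5/8)
n(317, (-2 + 8)*15)/5802 = -5/8/5802 = -5/8*1/5802 = -5/46416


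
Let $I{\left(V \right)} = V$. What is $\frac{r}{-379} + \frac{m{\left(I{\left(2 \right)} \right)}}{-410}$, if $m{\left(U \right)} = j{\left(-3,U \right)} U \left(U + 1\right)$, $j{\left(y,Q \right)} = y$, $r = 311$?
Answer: $- \frac{60344}{77695} \approx -0.77668$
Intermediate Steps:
$m{\left(U \right)} = - 3 U \left(1 + U\right)$ ($m{\left(U \right)} = - 3 U \left(U + 1\right) = - 3 U \left(1 + U\right)$)
$\frac{r}{-379} + \frac{m{\left(I{\left(2 \right)} \right)}}{-410} = \frac{311}{-379} + \frac{\left(-3\right) 2 \left(1 + 2\right)}{-410} = 311 \left(- \frac{1}{379}\right) + \left(-3\right) 2 \cdot 3 \left(- \frac{1}{410}\right) = - \frac{311}{379} - - \frac{9}{205} = - \frac{311}{379} + \frac{9}{205} = - \frac{60344}{77695}$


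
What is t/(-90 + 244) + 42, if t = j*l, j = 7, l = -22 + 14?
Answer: 458/11 ≈ 41.636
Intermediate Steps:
l = -8
t = -56 (t = 7*(-8) = -56)
t/(-90 + 244) + 42 = -56/(-90 + 244) + 42 = -56/154 + 42 = (1/154)*(-56) + 42 = -4/11 + 42 = 458/11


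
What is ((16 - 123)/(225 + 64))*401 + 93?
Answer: -16030/289 ≈ -55.467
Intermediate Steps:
((16 - 123)/(225 + 64))*401 + 93 = -107/289*401 + 93 = -42907/289 + 93 = -16030/289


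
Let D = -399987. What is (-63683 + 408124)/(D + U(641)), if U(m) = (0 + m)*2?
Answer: -344441/398705 ≈ -0.86390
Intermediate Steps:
U(m) = 2*m (U(m) = m*2 = 2*m)
(-63683 + 408124)/(D + U(641)) = (-63683 + 408124)/(-399987 + 2*641) = 344441/(-399987 + 1282) = 344441/(-398705) = 344441*(-1/398705) = -344441/398705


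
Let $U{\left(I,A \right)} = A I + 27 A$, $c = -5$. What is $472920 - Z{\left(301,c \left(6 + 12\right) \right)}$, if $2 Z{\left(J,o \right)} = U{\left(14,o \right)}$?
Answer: $474765$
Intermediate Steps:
$U{\left(I,A \right)} = 27 A + A I$
$Z{\left(J,o \right)} = \frac{41 o}{2}$ ($Z{\left(J,o \right)} = \frac{o \left(27 + 14\right)}{2} = \frac{o 41}{2} = \frac{41 o}{2}$)
$472920 - Z{\left(301,c \left(6 + 12\right) \right)} = 472920 - \frac{41 \left(- 5 \left(6 + 12\right)\right)}{2} = 472920 - \frac{41 \left(\left(-5\right) 18\right)}{2} = 472920 - \frac{41}{2} \left(-90\right) = 472920 - -1845 = 472920 + 1845 = 474765$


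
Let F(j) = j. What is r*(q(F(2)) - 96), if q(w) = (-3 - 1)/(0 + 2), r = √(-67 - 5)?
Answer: -588*I*√2 ≈ -831.56*I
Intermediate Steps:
r = 6*I*√2 (r = √(-72) = 6*I*√2 ≈ 8.4853*I)
q(w) = -2 (q(w) = -4/2 = -4*½ = -2)
r*(q(F(2)) - 96) = (6*I*√2)*(-2 - 96) = (6*I*√2)*(-98) = -588*I*√2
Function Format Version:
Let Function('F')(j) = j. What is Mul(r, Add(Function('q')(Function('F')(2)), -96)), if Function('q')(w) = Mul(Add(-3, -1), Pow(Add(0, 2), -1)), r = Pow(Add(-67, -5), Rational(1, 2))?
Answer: Mul(-588, I, Pow(2, Rational(1, 2))) ≈ Mul(-831.56, I)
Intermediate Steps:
r = Mul(6, I, Pow(2, Rational(1, 2))) (r = Pow(-72, Rational(1, 2)) = Mul(6, I, Pow(2, Rational(1, 2))) ≈ Mul(8.4853, I))
Function('q')(w) = -2 (Function('q')(w) = Mul(-4, Pow(2, -1)) = Mul(-4, Rational(1, 2)) = -2)
Mul(r, Add(Function('q')(Function('F')(2)), -96)) = Mul(Mul(6, I, Pow(2, Rational(1, 2))), Add(-2, -96)) = Mul(Mul(6, I, Pow(2, Rational(1, 2))), -98) = Mul(-588, I, Pow(2, Rational(1, 2)))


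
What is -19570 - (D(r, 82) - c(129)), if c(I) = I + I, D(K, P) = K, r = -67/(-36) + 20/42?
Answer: -4867213/252 ≈ -19314.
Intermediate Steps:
r = 589/252 (r = -67*(-1/36) + 20*(1/42) = 67/36 + 10/21 = 589/252 ≈ 2.3373)
c(I) = 2*I
-19570 - (D(r, 82) - c(129)) = -19570 - (589/252 - 2*129) = -19570 - (589/252 - 1*258) = -19570 - (589/252 - 258) = -19570 - 1*(-64427/252) = -19570 + 64427/252 = -4867213/252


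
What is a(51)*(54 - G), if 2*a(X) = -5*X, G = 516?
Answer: 58905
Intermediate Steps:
a(X) = -5*X/2 (a(X) = (-5*X)/2 = -5*X/2)
a(51)*(54 - G) = (-5/2*51)*(54 - 1*516) = -255*(54 - 516)/2 = -255/2*(-462) = 58905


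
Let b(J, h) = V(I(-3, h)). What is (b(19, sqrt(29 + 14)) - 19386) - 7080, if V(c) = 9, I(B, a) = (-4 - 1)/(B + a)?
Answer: -26457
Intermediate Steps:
I(B, a) = -5/(B + a)
b(J, h) = 9
(b(19, sqrt(29 + 14)) - 19386) - 7080 = (9 - 19386) - 7080 = -19377 - 7080 = -26457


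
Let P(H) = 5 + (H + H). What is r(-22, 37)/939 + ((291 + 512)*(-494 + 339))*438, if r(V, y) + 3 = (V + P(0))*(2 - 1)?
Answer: -51190214150/939 ≈ -5.4516e+7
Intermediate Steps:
P(H) = 5 + 2*H
r(V, y) = 2 + V (r(V, y) = -3 + (V + (5 + 2*0))*(2 - 1) = -3 + (V + (5 + 0))*1 = -3 + (V + 5)*1 = -3 + (5 + V)*1 = -3 + (5 + V) = 2 + V)
r(-22, 37)/939 + ((291 + 512)*(-494 + 339))*438 = (2 - 22)/939 + ((291 + 512)*(-494 + 339))*438 = -20*1/939 + (803*(-155))*438 = -20/939 - 124465*438 = -20/939 - 54515670 = -51190214150/939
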